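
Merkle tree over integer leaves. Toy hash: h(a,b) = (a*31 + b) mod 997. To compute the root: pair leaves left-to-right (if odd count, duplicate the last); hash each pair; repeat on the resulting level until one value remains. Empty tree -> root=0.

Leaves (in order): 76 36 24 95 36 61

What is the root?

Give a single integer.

L0: [76, 36, 24, 95, 36, 61]
L1: h(76,36)=(76*31+36)%997=398 h(24,95)=(24*31+95)%997=839 h(36,61)=(36*31+61)%997=180 -> [398, 839, 180]
L2: h(398,839)=(398*31+839)%997=216 h(180,180)=(180*31+180)%997=775 -> [216, 775]
L3: h(216,775)=(216*31+775)%997=492 -> [492]

Answer: 492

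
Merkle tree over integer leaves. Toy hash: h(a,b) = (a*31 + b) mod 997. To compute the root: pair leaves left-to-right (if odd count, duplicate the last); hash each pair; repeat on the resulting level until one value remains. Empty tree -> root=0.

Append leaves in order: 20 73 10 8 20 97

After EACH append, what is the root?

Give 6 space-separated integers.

Answer: 20 693 866 864 405 875

Derivation:
After append 20 (leaves=[20]):
  L0: [20]
  root=20
After append 73 (leaves=[20, 73]):
  L0: [20, 73]
  L1: h(20,73)=(20*31+73)%997=693 -> [693]
  root=693
After append 10 (leaves=[20, 73, 10]):
  L0: [20, 73, 10]
  L1: h(20,73)=(20*31+73)%997=693 h(10,10)=(10*31+10)%997=320 -> [693, 320]
  L2: h(693,320)=(693*31+320)%997=866 -> [866]
  root=866
After append 8 (leaves=[20, 73, 10, 8]):
  L0: [20, 73, 10, 8]
  L1: h(20,73)=(20*31+73)%997=693 h(10,8)=(10*31+8)%997=318 -> [693, 318]
  L2: h(693,318)=(693*31+318)%997=864 -> [864]
  root=864
After append 20 (leaves=[20, 73, 10, 8, 20]):
  L0: [20, 73, 10, 8, 20]
  L1: h(20,73)=(20*31+73)%997=693 h(10,8)=(10*31+8)%997=318 h(20,20)=(20*31+20)%997=640 -> [693, 318, 640]
  L2: h(693,318)=(693*31+318)%997=864 h(640,640)=(640*31+640)%997=540 -> [864, 540]
  L3: h(864,540)=(864*31+540)%997=405 -> [405]
  root=405
After append 97 (leaves=[20, 73, 10, 8, 20, 97]):
  L0: [20, 73, 10, 8, 20, 97]
  L1: h(20,73)=(20*31+73)%997=693 h(10,8)=(10*31+8)%997=318 h(20,97)=(20*31+97)%997=717 -> [693, 318, 717]
  L2: h(693,318)=(693*31+318)%997=864 h(717,717)=(717*31+717)%997=13 -> [864, 13]
  L3: h(864,13)=(864*31+13)%997=875 -> [875]
  root=875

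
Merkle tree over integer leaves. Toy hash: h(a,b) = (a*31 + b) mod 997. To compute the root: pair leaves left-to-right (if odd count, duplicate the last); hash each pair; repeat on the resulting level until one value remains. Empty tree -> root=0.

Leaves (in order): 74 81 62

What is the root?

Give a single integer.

Answer: 834

Derivation:
L0: [74, 81, 62]
L1: h(74,81)=(74*31+81)%997=381 h(62,62)=(62*31+62)%997=987 -> [381, 987]
L2: h(381,987)=(381*31+987)%997=834 -> [834]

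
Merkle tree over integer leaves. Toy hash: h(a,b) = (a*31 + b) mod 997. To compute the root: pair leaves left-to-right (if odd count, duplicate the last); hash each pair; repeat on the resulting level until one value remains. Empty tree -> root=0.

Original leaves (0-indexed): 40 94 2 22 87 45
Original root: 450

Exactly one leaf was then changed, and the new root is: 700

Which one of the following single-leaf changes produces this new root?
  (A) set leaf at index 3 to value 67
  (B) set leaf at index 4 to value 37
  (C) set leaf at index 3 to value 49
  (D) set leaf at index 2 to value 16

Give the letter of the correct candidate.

Answer: B

Derivation:
Original leaves: [40, 94, 2, 22, 87, 45]
Target new root: 700
Try each candidate change and compute the resulting root:
Candidate A: set leaf[3] = 67 -> leaves = [40, 94, 2, 67, 87, 45]
  L0: [40, 94, 2, 67, 87, 45]
  L1: h(40,94)=(40*31+94)%997=337 h(2,67)=(2*31+67)%997=129 h(87,45)=(87*31+45)%997=748 -> [337, 129, 748]
  L2: h(337,129)=(337*31+129)%997=606 h(748,748)=(748*31+748)%997=8 -> [606, 8]
  L3: h(606,8)=(606*31+8)%997=848 -> [848]
  root = 848 != target 700
Candidate B: set leaf[4] = 37 -> leaves = [40, 94, 2, 22, 37, 45]
  L0: [40, 94, 2, 22, 37, 45]
  L1: h(40,94)=(40*31+94)%997=337 h(2,22)=(2*31+22)%997=84 h(37,45)=(37*31+45)%997=195 -> [337, 84, 195]
  L2: h(337,84)=(337*31+84)%997=561 h(195,195)=(195*31+195)%997=258 -> [561, 258]
  L3: h(561,258)=(561*31+258)%997=700 -> [700]
  root = 700 == target 700  ** MATCH **
Candidate C: set leaf[3] = 49 -> leaves = [40, 94, 2, 49, 87, 45]
  L0: [40, 94, 2, 49, 87, 45]
  L1: h(40,94)=(40*31+94)%997=337 h(2,49)=(2*31+49)%997=111 h(87,45)=(87*31+45)%997=748 -> [337, 111, 748]
  L2: h(337,111)=(337*31+111)%997=588 h(748,748)=(748*31+748)%997=8 -> [588, 8]
  L3: h(588,8)=(588*31+8)%997=290 -> [290]
  root = 290 != target 700
Candidate D: set leaf[2] = 16 -> leaves = [40, 94, 16, 22, 87, 45]
  L0: [40, 94, 16, 22, 87, 45]
  L1: h(40,94)=(40*31+94)%997=337 h(16,22)=(16*31+22)%997=518 h(87,45)=(87*31+45)%997=748 -> [337, 518, 748]
  L2: h(337,518)=(337*31+518)%997=995 h(748,748)=(748*31+748)%997=8 -> [995, 8]
  L3: h(995,8)=(995*31+8)%997=943 -> [943]
  root = 943 != target 700
Candidate B produces the target root.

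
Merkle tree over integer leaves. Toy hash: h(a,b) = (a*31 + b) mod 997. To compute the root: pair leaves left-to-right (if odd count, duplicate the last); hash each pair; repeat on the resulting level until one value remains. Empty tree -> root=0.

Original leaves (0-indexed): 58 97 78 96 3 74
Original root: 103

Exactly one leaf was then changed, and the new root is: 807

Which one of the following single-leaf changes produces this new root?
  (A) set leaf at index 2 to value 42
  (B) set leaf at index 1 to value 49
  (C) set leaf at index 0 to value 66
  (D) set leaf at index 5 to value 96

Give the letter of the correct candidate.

Answer: D

Derivation:
Original leaves: [58, 97, 78, 96, 3, 74]
Target new root: 807
Try each candidate change and compute the resulting root:
Candidate A: set leaf[2] = 42 -> leaves = [58, 97, 42, 96, 3, 74]
  L0: [58, 97, 42, 96, 3, 74]
  L1: h(58,97)=(58*31+97)%997=898 h(42,96)=(42*31+96)%997=401 h(3,74)=(3*31+74)%997=167 -> [898, 401, 167]
  L2: h(898,401)=(898*31+401)%997=323 h(167,167)=(167*31+167)%997=359 -> [323, 359]
  L3: h(323,359)=(323*31+359)%997=402 -> [402]
  root = 402 != target 807
Candidate B: set leaf[1] = 49 -> leaves = [58, 49, 78, 96, 3, 74]
  L0: [58, 49, 78, 96, 3, 74]
  L1: h(58,49)=(58*31+49)%997=850 h(78,96)=(78*31+96)%997=520 h(3,74)=(3*31+74)%997=167 -> [850, 520, 167]
  L2: h(850,520)=(850*31+520)%997=948 h(167,167)=(167*31+167)%997=359 -> [948, 359]
  L3: h(948,359)=(948*31+359)%997=834 -> [834]
  root = 834 != target 807
Candidate C: set leaf[0] = 66 -> leaves = [66, 97, 78, 96, 3, 74]
  L0: [66, 97, 78, 96, 3, 74]
  L1: h(66,97)=(66*31+97)%997=149 h(78,96)=(78*31+96)%997=520 h(3,74)=(3*31+74)%997=167 -> [149, 520, 167]
  L2: h(149,520)=(149*31+520)%997=154 h(167,167)=(167*31+167)%997=359 -> [154, 359]
  L3: h(154,359)=(154*31+359)%997=148 -> [148]
  root = 148 != target 807
Candidate D: set leaf[5] = 96 -> leaves = [58, 97, 78, 96, 3, 96]
  L0: [58, 97, 78, 96, 3, 96]
  L1: h(58,97)=(58*31+97)%997=898 h(78,96)=(78*31+96)%997=520 h(3,96)=(3*31+96)%997=189 -> [898, 520, 189]
  L2: h(898,520)=(898*31+520)%997=442 h(189,189)=(189*31+189)%997=66 -> [442, 66]
  L3: h(442,66)=(442*31+66)%997=807 -> [807]
  root = 807 == target 807  ** MATCH **
Candidate D produces the target root.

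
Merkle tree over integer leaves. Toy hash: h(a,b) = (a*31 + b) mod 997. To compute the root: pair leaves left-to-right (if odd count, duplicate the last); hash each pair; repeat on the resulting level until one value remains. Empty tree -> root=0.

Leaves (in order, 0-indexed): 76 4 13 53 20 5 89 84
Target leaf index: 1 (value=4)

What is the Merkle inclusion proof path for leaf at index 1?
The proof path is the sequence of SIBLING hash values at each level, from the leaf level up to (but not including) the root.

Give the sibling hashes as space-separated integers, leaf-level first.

L0 (leaves): [76, 4, 13, 53, 20, 5, 89, 84], target index=1
L1: h(76,4)=(76*31+4)%997=366 [pair 0] h(13,53)=(13*31+53)%997=456 [pair 1] h(20,5)=(20*31+5)%997=625 [pair 2] h(89,84)=(89*31+84)%997=849 [pair 3] -> [366, 456, 625, 849]
  Sibling for proof at L0: 76
L2: h(366,456)=(366*31+456)%997=835 [pair 0] h(625,849)=(625*31+849)%997=284 [pair 1] -> [835, 284]
  Sibling for proof at L1: 456
L3: h(835,284)=(835*31+284)%997=247 [pair 0] -> [247]
  Sibling for proof at L2: 284
Root: 247
Proof path (sibling hashes from leaf to root): [76, 456, 284]

Answer: 76 456 284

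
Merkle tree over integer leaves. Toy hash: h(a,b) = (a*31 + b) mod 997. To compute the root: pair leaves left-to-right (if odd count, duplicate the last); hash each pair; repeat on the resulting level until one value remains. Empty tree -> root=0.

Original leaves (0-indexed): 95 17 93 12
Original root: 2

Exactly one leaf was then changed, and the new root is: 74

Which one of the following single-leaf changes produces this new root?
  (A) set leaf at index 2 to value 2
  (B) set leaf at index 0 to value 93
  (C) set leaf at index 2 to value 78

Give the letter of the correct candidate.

Original leaves: [95, 17, 93, 12]
Target new root: 74
Try each candidate change and compute the resulting root:
Candidate A: set leaf[2] = 2 -> leaves = [95, 17, 2, 12]
  L0: [95, 17, 2, 12]
  L1: h(95,17)=(95*31+17)%997=968 h(2,12)=(2*31+12)%997=74 -> [968, 74]
  L2: h(968,74)=(968*31+74)%997=172 -> [172]
  root = 172 != target 74
Candidate B: set leaf[0] = 93 -> leaves = [93, 17, 93, 12]
  L0: [93, 17, 93, 12]
  L1: h(93,17)=(93*31+17)%997=906 h(93,12)=(93*31+12)%997=901 -> [906, 901]
  L2: h(906,901)=(906*31+901)%997=74 -> [74]
  root = 74 == target 74  ** MATCH **
Candidate C: set leaf[2] = 78 -> leaves = [95, 17, 78, 12]
  L0: [95, 17, 78, 12]
  L1: h(95,17)=(95*31+17)%997=968 h(78,12)=(78*31+12)%997=436 -> [968, 436]
  L2: h(968,436)=(968*31+436)%997=534 -> [534]
  root = 534 != target 74
Candidate B produces the target root.

Answer: B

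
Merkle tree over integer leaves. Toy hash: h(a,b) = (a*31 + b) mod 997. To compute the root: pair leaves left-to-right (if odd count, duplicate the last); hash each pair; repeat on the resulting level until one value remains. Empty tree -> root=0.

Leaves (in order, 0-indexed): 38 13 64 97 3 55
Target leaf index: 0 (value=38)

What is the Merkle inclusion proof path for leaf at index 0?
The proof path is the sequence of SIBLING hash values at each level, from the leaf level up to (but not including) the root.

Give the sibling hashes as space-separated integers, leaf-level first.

Answer: 13 87 748

Derivation:
L0 (leaves): [38, 13, 64, 97, 3, 55], target index=0
L1: h(38,13)=(38*31+13)%997=194 [pair 0] h(64,97)=(64*31+97)%997=87 [pair 1] h(3,55)=(3*31+55)%997=148 [pair 2] -> [194, 87, 148]
  Sibling for proof at L0: 13
L2: h(194,87)=(194*31+87)%997=119 [pair 0] h(148,148)=(148*31+148)%997=748 [pair 1] -> [119, 748]
  Sibling for proof at L1: 87
L3: h(119,748)=(119*31+748)%997=449 [pair 0] -> [449]
  Sibling for proof at L2: 748
Root: 449
Proof path (sibling hashes from leaf to root): [13, 87, 748]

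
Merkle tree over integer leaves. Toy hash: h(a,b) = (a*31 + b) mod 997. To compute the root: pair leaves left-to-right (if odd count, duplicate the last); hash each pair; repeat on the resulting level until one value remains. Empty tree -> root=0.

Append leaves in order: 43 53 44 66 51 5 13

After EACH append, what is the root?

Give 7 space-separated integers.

After append 43 (leaves=[43]):
  L0: [43]
  root=43
After append 53 (leaves=[43, 53]):
  L0: [43, 53]
  L1: h(43,53)=(43*31+53)%997=389 -> [389]
  root=389
After append 44 (leaves=[43, 53, 44]):
  L0: [43, 53, 44]
  L1: h(43,53)=(43*31+53)%997=389 h(44,44)=(44*31+44)%997=411 -> [389, 411]
  L2: h(389,411)=(389*31+411)%997=506 -> [506]
  root=506
After append 66 (leaves=[43, 53, 44, 66]):
  L0: [43, 53, 44, 66]
  L1: h(43,53)=(43*31+53)%997=389 h(44,66)=(44*31+66)%997=433 -> [389, 433]
  L2: h(389,433)=(389*31+433)%997=528 -> [528]
  root=528
After append 51 (leaves=[43, 53, 44, 66, 51]):
  L0: [43, 53, 44, 66, 51]
  L1: h(43,53)=(43*31+53)%997=389 h(44,66)=(44*31+66)%997=433 h(51,51)=(51*31+51)%997=635 -> [389, 433, 635]
  L2: h(389,433)=(389*31+433)%997=528 h(635,635)=(635*31+635)%997=380 -> [528, 380]
  L3: h(528,380)=(528*31+380)%997=796 -> [796]
  root=796
After append 5 (leaves=[43, 53, 44, 66, 51, 5]):
  L0: [43, 53, 44, 66, 51, 5]
  L1: h(43,53)=(43*31+53)%997=389 h(44,66)=(44*31+66)%997=433 h(51,5)=(51*31+5)%997=589 -> [389, 433, 589]
  L2: h(389,433)=(389*31+433)%997=528 h(589,589)=(589*31+589)%997=902 -> [528, 902]
  L3: h(528,902)=(528*31+902)%997=321 -> [321]
  root=321
After append 13 (leaves=[43, 53, 44, 66, 51, 5, 13]):
  L0: [43, 53, 44, 66, 51, 5, 13]
  L1: h(43,53)=(43*31+53)%997=389 h(44,66)=(44*31+66)%997=433 h(51,5)=(51*31+5)%997=589 h(13,13)=(13*31+13)%997=416 -> [389, 433, 589, 416]
  L2: h(389,433)=(389*31+433)%997=528 h(589,416)=(589*31+416)%997=729 -> [528, 729]
  L3: h(528,729)=(528*31+729)%997=148 -> [148]
  root=148

Answer: 43 389 506 528 796 321 148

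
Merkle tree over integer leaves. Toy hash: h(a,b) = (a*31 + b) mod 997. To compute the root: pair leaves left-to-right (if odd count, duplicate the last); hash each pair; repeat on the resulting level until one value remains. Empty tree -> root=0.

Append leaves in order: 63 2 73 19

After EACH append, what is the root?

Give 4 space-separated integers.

Answer: 63 958 130 76

Derivation:
After append 63 (leaves=[63]):
  L0: [63]
  root=63
After append 2 (leaves=[63, 2]):
  L0: [63, 2]
  L1: h(63,2)=(63*31+2)%997=958 -> [958]
  root=958
After append 73 (leaves=[63, 2, 73]):
  L0: [63, 2, 73]
  L1: h(63,2)=(63*31+2)%997=958 h(73,73)=(73*31+73)%997=342 -> [958, 342]
  L2: h(958,342)=(958*31+342)%997=130 -> [130]
  root=130
After append 19 (leaves=[63, 2, 73, 19]):
  L0: [63, 2, 73, 19]
  L1: h(63,2)=(63*31+2)%997=958 h(73,19)=(73*31+19)%997=288 -> [958, 288]
  L2: h(958,288)=(958*31+288)%997=76 -> [76]
  root=76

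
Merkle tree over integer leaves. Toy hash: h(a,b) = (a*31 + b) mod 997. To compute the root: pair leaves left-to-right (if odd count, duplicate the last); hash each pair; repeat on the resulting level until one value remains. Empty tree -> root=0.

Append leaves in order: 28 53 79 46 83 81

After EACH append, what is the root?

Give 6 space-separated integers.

Answer: 28 921 172 139 568 504

Derivation:
After append 28 (leaves=[28]):
  L0: [28]
  root=28
After append 53 (leaves=[28, 53]):
  L0: [28, 53]
  L1: h(28,53)=(28*31+53)%997=921 -> [921]
  root=921
After append 79 (leaves=[28, 53, 79]):
  L0: [28, 53, 79]
  L1: h(28,53)=(28*31+53)%997=921 h(79,79)=(79*31+79)%997=534 -> [921, 534]
  L2: h(921,534)=(921*31+534)%997=172 -> [172]
  root=172
After append 46 (leaves=[28, 53, 79, 46]):
  L0: [28, 53, 79, 46]
  L1: h(28,53)=(28*31+53)%997=921 h(79,46)=(79*31+46)%997=501 -> [921, 501]
  L2: h(921,501)=(921*31+501)%997=139 -> [139]
  root=139
After append 83 (leaves=[28, 53, 79, 46, 83]):
  L0: [28, 53, 79, 46, 83]
  L1: h(28,53)=(28*31+53)%997=921 h(79,46)=(79*31+46)%997=501 h(83,83)=(83*31+83)%997=662 -> [921, 501, 662]
  L2: h(921,501)=(921*31+501)%997=139 h(662,662)=(662*31+662)%997=247 -> [139, 247]
  L3: h(139,247)=(139*31+247)%997=568 -> [568]
  root=568
After append 81 (leaves=[28, 53, 79, 46, 83, 81]):
  L0: [28, 53, 79, 46, 83, 81]
  L1: h(28,53)=(28*31+53)%997=921 h(79,46)=(79*31+46)%997=501 h(83,81)=(83*31+81)%997=660 -> [921, 501, 660]
  L2: h(921,501)=(921*31+501)%997=139 h(660,660)=(660*31+660)%997=183 -> [139, 183]
  L3: h(139,183)=(139*31+183)%997=504 -> [504]
  root=504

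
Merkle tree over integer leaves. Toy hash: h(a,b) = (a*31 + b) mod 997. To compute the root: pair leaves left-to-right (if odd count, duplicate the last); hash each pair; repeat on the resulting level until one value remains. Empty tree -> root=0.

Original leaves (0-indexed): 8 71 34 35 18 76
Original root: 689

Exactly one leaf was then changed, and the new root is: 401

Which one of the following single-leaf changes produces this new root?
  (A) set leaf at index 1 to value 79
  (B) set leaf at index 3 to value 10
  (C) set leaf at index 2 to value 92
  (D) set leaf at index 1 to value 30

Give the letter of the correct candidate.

Answer: A

Derivation:
Original leaves: [8, 71, 34, 35, 18, 76]
Target new root: 401
Try each candidate change and compute the resulting root:
Candidate A: set leaf[1] = 79 -> leaves = [8, 79, 34, 35, 18, 76]
  L0: [8, 79, 34, 35, 18, 76]
  L1: h(8,79)=(8*31+79)%997=327 h(34,35)=(34*31+35)%997=92 h(18,76)=(18*31+76)%997=634 -> [327, 92, 634]
  L2: h(327,92)=(327*31+92)%997=259 h(634,634)=(634*31+634)%997=348 -> [259, 348]
  L3: h(259,348)=(259*31+348)%997=401 -> [401]
  root = 401 == target 401  ** MATCH **
Candidate B: set leaf[3] = 10 -> leaves = [8, 71, 34, 10, 18, 76]
  L0: [8, 71, 34, 10, 18, 76]
  L1: h(8,71)=(8*31+71)%997=319 h(34,10)=(34*31+10)%997=67 h(18,76)=(18*31+76)%997=634 -> [319, 67, 634]
  L2: h(319,67)=(319*31+67)%997=983 h(634,634)=(634*31+634)%997=348 -> [983, 348]
  L3: h(983,348)=(983*31+348)%997=911 -> [911]
  root = 911 != target 401
Candidate C: set leaf[2] = 92 -> leaves = [8, 71, 92, 35, 18, 76]
  L0: [8, 71, 92, 35, 18, 76]
  L1: h(8,71)=(8*31+71)%997=319 h(92,35)=(92*31+35)%997=893 h(18,76)=(18*31+76)%997=634 -> [319, 893, 634]
  L2: h(319,893)=(319*31+893)%997=812 h(634,634)=(634*31+634)%997=348 -> [812, 348]
  L3: h(812,348)=(812*31+348)%997=595 -> [595]
  root = 595 != target 401
Candidate D: set leaf[1] = 30 -> leaves = [8, 30, 34, 35, 18, 76]
  L0: [8, 30, 34, 35, 18, 76]
  L1: h(8,30)=(8*31+30)%997=278 h(34,35)=(34*31+35)%997=92 h(18,76)=(18*31+76)%997=634 -> [278, 92, 634]
  L2: h(278,92)=(278*31+92)%997=734 h(634,634)=(634*31+634)%997=348 -> [734, 348]
  L3: h(734,348)=(734*31+348)%997=171 -> [171]
  root = 171 != target 401
Candidate A produces the target root.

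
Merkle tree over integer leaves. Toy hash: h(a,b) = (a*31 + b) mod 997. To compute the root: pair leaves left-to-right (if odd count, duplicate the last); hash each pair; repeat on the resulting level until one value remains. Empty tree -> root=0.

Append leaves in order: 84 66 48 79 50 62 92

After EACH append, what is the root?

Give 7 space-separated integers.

After append 84 (leaves=[84]):
  L0: [84]
  root=84
After append 66 (leaves=[84, 66]):
  L0: [84, 66]
  L1: h(84,66)=(84*31+66)%997=676 -> [676]
  root=676
After append 48 (leaves=[84, 66, 48]):
  L0: [84, 66, 48]
  L1: h(84,66)=(84*31+66)%997=676 h(48,48)=(48*31+48)%997=539 -> [676, 539]
  L2: h(676,539)=(676*31+539)%997=558 -> [558]
  root=558
After append 79 (leaves=[84, 66, 48, 79]):
  L0: [84, 66, 48, 79]
  L1: h(84,66)=(84*31+66)%997=676 h(48,79)=(48*31+79)%997=570 -> [676, 570]
  L2: h(676,570)=(676*31+570)%997=589 -> [589]
  root=589
After append 50 (leaves=[84, 66, 48, 79, 50]):
  L0: [84, 66, 48, 79, 50]
  L1: h(84,66)=(84*31+66)%997=676 h(48,79)=(48*31+79)%997=570 h(50,50)=(50*31+50)%997=603 -> [676, 570, 603]
  L2: h(676,570)=(676*31+570)%997=589 h(603,603)=(603*31+603)%997=353 -> [589, 353]
  L3: h(589,353)=(589*31+353)%997=666 -> [666]
  root=666
After append 62 (leaves=[84, 66, 48, 79, 50, 62]):
  L0: [84, 66, 48, 79, 50, 62]
  L1: h(84,66)=(84*31+66)%997=676 h(48,79)=(48*31+79)%997=570 h(50,62)=(50*31+62)%997=615 -> [676, 570, 615]
  L2: h(676,570)=(676*31+570)%997=589 h(615,615)=(615*31+615)%997=737 -> [589, 737]
  L3: h(589,737)=(589*31+737)%997=53 -> [53]
  root=53
After append 92 (leaves=[84, 66, 48, 79, 50, 62, 92]):
  L0: [84, 66, 48, 79, 50, 62, 92]
  L1: h(84,66)=(84*31+66)%997=676 h(48,79)=(48*31+79)%997=570 h(50,62)=(50*31+62)%997=615 h(92,92)=(92*31+92)%997=950 -> [676, 570, 615, 950]
  L2: h(676,570)=(676*31+570)%997=589 h(615,950)=(615*31+950)%997=75 -> [589, 75]
  L3: h(589,75)=(589*31+75)%997=388 -> [388]
  root=388

Answer: 84 676 558 589 666 53 388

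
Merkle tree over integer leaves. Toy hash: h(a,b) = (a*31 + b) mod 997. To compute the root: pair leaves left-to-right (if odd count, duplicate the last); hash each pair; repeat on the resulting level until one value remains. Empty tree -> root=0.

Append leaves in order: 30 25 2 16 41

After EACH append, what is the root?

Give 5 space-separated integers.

After append 30 (leaves=[30]):
  L0: [30]
  root=30
After append 25 (leaves=[30, 25]):
  L0: [30, 25]
  L1: h(30,25)=(30*31+25)%997=955 -> [955]
  root=955
After append 2 (leaves=[30, 25, 2]):
  L0: [30, 25, 2]
  L1: h(30,25)=(30*31+25)%997=955 h(2,2)=(2*31+2)%997=64 -> [955, 64]
  L2: h(955,64)=(955*31+64)%997=756 -> [756]
  root=756
After append 16 (leaves=[30, 25, 2, 16]):
  L0: [30, 25, 2, 16]
  L1: h(30,25)=(30*31+25)%997=955 h(2,16)=(2*31+16)%997=78 -> [955, 78]
  L2: h(955,78)=(955*31+78)%997=770 -> [770]
  root=770
After append 41 (leaves=[30, 25, 2, 16, 41]):
  L0: [30, 25, 2, 16, 41]
  L1: h(30,25)=(30*31+25)%997=955 h(2,16)=(2*31+16)%997=78 h(41,41)=(41*31+41)%997=315 -> [955, 78, 315]
  L2: h(955,78)=(955*31+78)%997=770 h(315,315)=(315*31+315)%997=110 -> [770, 110]
  L3: h(770,110)=(770*31+110)%997=52 -> [52]
  root=52

Answer: 30 955 756 770 52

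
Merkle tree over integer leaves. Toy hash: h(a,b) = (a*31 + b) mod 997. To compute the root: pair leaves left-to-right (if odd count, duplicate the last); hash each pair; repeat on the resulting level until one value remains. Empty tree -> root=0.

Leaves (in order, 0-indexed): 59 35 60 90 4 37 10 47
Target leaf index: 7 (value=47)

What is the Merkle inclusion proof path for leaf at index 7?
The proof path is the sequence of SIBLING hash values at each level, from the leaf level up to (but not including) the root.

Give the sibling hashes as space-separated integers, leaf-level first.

Answer: 10 161 911

Derivation:
L0 (leaves): [59, 35, 60, 90, 4, 37, 10, 47], target index=7
L1: h(59,35)=(59*31+35)%997=867 [pair 0] h(60,90)=(60*31+90)%997=953 [pair 1] h(4,37)=(4*31+37)%997=161 [pair 2] h(10,47)=(10*31+47)%997=357 [pair 3] -> [867, 953, 161, 357]
  Sibling for proof at L0: 10
L2: h(867,953)=(867*31+953)%997=911 [pair 0] h(161,357)=(161*31+357)%997=363 [pair 1] -> [911, 363]
  Sibling for proof at L1: 161
L3: h(911,363)=(911*31+363)%997=688 [pair 0] -> [688]
  Sibling for proof at L2: 911
Root: 688
Proof path (sibling hashes from leaf to root): [10, 161, 911]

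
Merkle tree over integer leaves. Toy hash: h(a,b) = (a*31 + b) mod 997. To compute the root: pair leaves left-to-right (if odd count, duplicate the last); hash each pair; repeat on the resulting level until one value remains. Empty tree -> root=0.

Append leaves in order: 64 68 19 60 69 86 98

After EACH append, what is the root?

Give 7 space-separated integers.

After append 64 (leaves=[64]):
  L0: [64]
  root=64
After append 68 (leaves=[64, 68]):
  L0: [64, 68]
  L1: h(64,68)=(64*31+68)%997=58 -> [58]
  root=58
After append 19 (leaves=[64, 68, 19]):
  L0: [64, 68, 19]
  L1: h(64,68)=(64*31+68)%997=58 h(19,19)=(19*31+19)%997=608 -> [58, 608]
  L2: h(58,608)=(58*31+608)%997=412 -> [412]
  root=412
After append 60 (leaves=[64, 68, 19, 60]):
  L0: [64, 68, 19, 60]
  L1: h(64,68)=(64*31+68)%997=58 h(19,60)=(19*31+60)%997=649 -> [58, 649]
  L2: h(58,649)=(58*31+649)%997=453 -> [453]
  root=453
After append 69 (leaves=[64, 68, 19, 60, 69]):
  L0: [64, 68, 19, 60, 69]
  L1: h(64,68)=(64*31+68)%997=58 h(19,60)=(19*31+60)%997=649 h(69,69)=(69*31+69)%997=214 -> [58, 649, 214]
  L2: h(58,649)=(58*31+649)%997=453 h(214,214)=(214*31+214)%997=866 -> [453, 866]
  L3: h(453,866)=(453*31+866)%997=951 -> [951]
  root=951
After append 86 (leaves=[64, 68, 19, 60, 69, 86]):
  L0: [64, 68, 19, 60, 69, 86]
  L1: h(64,68)=(64*31+68)%997=58 h(19,60)=(19*31+60)%997=649 h(69,86)=(69*31+86)%997=231 -> [58, 649, 231]
  L2: h(58,649)=(58*31+649)%997=453 h(231,231)=(231*31+231)%997=413 -> [453, 413]
  L3: h(453,413)=(453*31+413)%997=498 -> [498]
  root=498
After append 98 (leaves=[64, 68, 19, 60, 69, 86, 98]):
  L0: [64, 68, 19, 60, 69, 86, 98]
  L1: h(64,68)=(64*31+68)%997=58 h(19,60)=(19*31+60)%997=649 h(69,86)=(69*31+86)%997=231 h(98,98)=(98*31+98)%997=145 -> [58, 649, 231, 145]
  L2: h(58,649)=(58*31+649)%997=453 h(231,145)=(231*31+145)%997=327 -> [453, 327]
  L3: h(453,327)=(453*31+327)%997=412 -> [412]
  root=412

Answer: 64 58 412 453 951 498 412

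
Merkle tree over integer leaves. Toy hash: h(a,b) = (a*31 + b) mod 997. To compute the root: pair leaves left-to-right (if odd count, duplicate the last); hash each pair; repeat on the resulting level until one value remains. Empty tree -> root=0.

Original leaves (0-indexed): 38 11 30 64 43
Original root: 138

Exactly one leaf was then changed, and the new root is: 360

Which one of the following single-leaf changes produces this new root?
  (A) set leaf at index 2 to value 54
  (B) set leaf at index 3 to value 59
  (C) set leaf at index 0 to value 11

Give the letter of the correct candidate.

Answer: C

Derivation:
Original leaves: [38, 11, 30, 64, 43]
Target new root: 360
Try each candidate change and compute the resulting root:
Candidate A: set leaf[2] = 54 -> leaves = [38, 11, 54, 64, 43]
  L0: [38, 11, 54, 64, 43]
  L1: h(38,11)=(38*31+11)%997=192 h(54,64)=(54*31+64)%997=741 h(43,43)=(43*31+43)%997=379 -> [192, 741, 379]
  L2: h(192,741)=(192*31+741)%997=711 h(379,379)=(379*31+379)%997=164 -> [711, 164]
  L3: h(711,164)=(711*31+164)%997=271 -> [271]
  root = 271 != target 360
Candidate B: set leaf[3] = 59 -> leaves = [38, 11, 30, 59, 43]
  L0: [38, 11, 30, 59, 43]
  L1: h(38,11)=(38*31+11)%997=192 h(30,59)=(30*31+59)%997=989 h(43,43)=(43*31+43)%997=379 -> [192, 989, 379]
  L2: h(192,989)=(192*31+989)%997=959 h(379,379)=(379*31+379)%997=164 -> [959, 164]
  L3: h(959,164)=(959*31+164)%997=980 -> [980]
  root = 980 != target 360
Candidate C: set leaf[0] = 11 -> leaves = [11, 11, 30, 64, 43]
  L0: [11, 11, 30, 64, 43]
  L1: h(11,11)=(11*31+11)%997=352 h(30,64)=(30*31+64)%997=994 h(43,43)=(43*31+43)%997=379 -> [352, 994, 379]
  L2: h(352,994)=(352*31+994)%997=939 h(379,379)=(379*31+379)%997=164 -> [939, 164]
  L3: h(939,164)=(939*31+164)%997=360 -> [360]
  root = 360 == target 360  ** MATCH **
Candidate C produces the target root.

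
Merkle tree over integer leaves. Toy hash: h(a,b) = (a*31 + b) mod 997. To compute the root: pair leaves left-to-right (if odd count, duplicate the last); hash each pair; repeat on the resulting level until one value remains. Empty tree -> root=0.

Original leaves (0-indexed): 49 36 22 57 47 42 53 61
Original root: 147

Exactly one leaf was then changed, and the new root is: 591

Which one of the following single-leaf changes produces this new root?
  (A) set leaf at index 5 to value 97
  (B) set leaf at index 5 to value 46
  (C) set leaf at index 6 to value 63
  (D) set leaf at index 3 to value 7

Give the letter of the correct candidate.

Answer: D

Derivation:
Original leaves: [49, 36, 22, 57, 47, 42, 53, 61]
Target new root: 591
Try each candidate change and compute the resulting root:
Candidate A: set leaf[5] = 97 -> leaves = [49, 36, 22, 57, 47, 97, 53, 61]
  L0: [49, 36, 22, 57, 47, 97, 53, 61]
  L1: h(49,36)=(49*31+36)%997=558 h(22,57)=(22*31+57)%997=739 h(47,97)=(47*31+97)%997=557 h(53,61)=(53*31+61)%997=707 -> [558, 739, 557, 707]
  L2: h(558,739)=(558*31+739)%997=91 h(557,707)=(557*31+707)%997=28 -> [91, 28]
  L3: h(91,28)=(91*31+28)%997=855 -> [855]
  root = 855 != target 591
Candidate B: set leaf[5] = 46 -> leaves = [49, 36, 22, 57, 47, 46, 53, 61]
  L0: [49, 36, 22, 57, 47, 46, 53, 61]
  L1: h(49,36)=(49*31+36)%997=558 h(22,57)=(22*31+57)%997=739 h(47,46)=(47*31+46)%997=506 h(53,61)=(53*31+61)%997=707 -> [558, 739, 506, 707]
  L2: h(558,739)=(558*31+739)%997=91 h(506,707)=(506*31+707)%997=441 -> [91, 441]
  L3: h(91,441)=(91*31+441)%997=271 -> [271]
  root = 271 != target 591
Candidate C: set leaf[6] = 63 -> leaves = [49, 36, 22, 57, 47, 42, 63, 61]
  L0: [49, 36, 22, 57, 47, 42, 63, 61]
  L1: h(49,36)=(49*31+36)%997=558 h(22,57)=(22*31+57)%997=739 h(47,42)=(47*31+42)%997=502 h(63,61)=(63*31+61)%997=20 -> [558, 739, 502, 20]
  L2: h(558,739)=(558*31+739)%997=91 h(502,20)=(502*31+20)%997=627 -> [91, 627]
  L3: h(91,627)=(91*31+627)%997=457 -> [457]
  root = 457 != target 591
Candidate D: set leaf[3] = 7 -> leaves = [49, 36, 22, 7, 47, 42, 53, 61]
  L0: [49, 36, 22, 7, 47, 42, 53, 61]
  L1: h(49,36)=(49*31+36)%997=558 h(22,7)=(22*31+7)%997=689 h(47,42)=(47*31+42)%997=502 h(53,61)=(53*31+61)%997=707 -> [558, 689, 502, 707]
  L2: h(558,689)=(558*31+689)%997=41 h(502,707)=(502*31+707)%997=317 -> [41, 317]
  L3: h(41,317)=(41*31+317)%997=591 -> [591]
  root = 591 == target 591  ** MATCH **
Candidate D produces the target root.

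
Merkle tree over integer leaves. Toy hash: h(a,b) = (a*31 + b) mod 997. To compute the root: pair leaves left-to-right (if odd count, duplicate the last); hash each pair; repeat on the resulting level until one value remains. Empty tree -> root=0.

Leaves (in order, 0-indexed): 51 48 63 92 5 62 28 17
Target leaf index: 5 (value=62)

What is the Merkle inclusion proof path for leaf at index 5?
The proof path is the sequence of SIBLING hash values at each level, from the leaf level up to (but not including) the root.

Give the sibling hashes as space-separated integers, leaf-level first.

L0 (leaves): [51, 48, 63, 92, 5, 62, 28, 17], target index=5
L1: h(51,48)=(51*31+48)%997=632 [pair 0] h(63,92)=(63*31+92)%997=51 [pair 1] h(5,62)=(5*31+62)%997=217 [pair 2] h(28,17)=(28*31+17)%997=885 [pair 3] -> [632, 51, 217, 885]
  Sibling for proof at L0: 5
L2: h(632,51)=(632*31+51)%997=700 [pair 0] h(217,885)=(217*31+885)%997=633 [pair 1] -> [700, 633]
  Sibling for proof at L1: 885
L3: h(700,633)=(700*31+633)%997=399 [pair 0] -> [399]
  Sibling for proof at L2: 700
Root: 399
Proof path (sibling hashes from leaf to root): [5, 885, 700]

Answer: 5 885 700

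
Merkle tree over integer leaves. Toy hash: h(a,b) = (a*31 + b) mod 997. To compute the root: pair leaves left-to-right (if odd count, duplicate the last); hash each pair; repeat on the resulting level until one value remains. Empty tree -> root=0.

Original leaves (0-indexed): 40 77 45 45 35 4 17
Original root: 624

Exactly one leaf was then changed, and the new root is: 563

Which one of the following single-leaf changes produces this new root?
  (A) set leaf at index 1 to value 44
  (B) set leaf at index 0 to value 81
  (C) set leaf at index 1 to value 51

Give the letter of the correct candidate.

Original leaves: [40, 77, 45, 45, 35, 4, 17]
Target new root: 563
Try each candidate change and compute the resulting root:
Candidate A: set leaf[1] = 44 -> leaves = [40, 44, 45, 45, 35, 4, 17]
  L0: [40, 44, 45, 45, 35, 4, 17]
  L1: h(40,44)=(40*31+44)%997=287 h(45,45)=(45*31+45)%997=443 h(35,4)=(35*31+4)%997=92 h(17,17)=(17*31+17)%997=544 -> [287, 443, 92, 544]
  L2: h(287,443)=(287*31+443)%997=367 h(92,544)=(92*31+544)%997=405 -> [367, 405]
  L3: h(367,405)=(367*31+405)%997=815 -> [815]
  root = 815 != target 563
Candidate B: set leaf[0] = 81 -> leaves = [81, 77, 45, 45, 35, 4, 17]
  L0: [81, 77, 45, 45, 35, 4, 17]
  L1: h(81,77)=(81*31+77)%997=594 h(45,45)=(45*31+45)%997=443 h(35,4)=(35*31+4)%997=92 h(17,17)=(17*31+17)%997=544 -> [594, 443, 92, 544]
  L2: h(594,443)=(594*31+443)%997=911 h(92,544)=(92*31+544)%997=405 -> [911, 405]
  L3: h(911,405)=(911*31+405)%997=730 -> [730]
  root = 730 != target 563
Candidate C: set leaf[1] = 51 -> leaves = [40, 51, 45, 45, 35, 4, 17]
  L0: [40, 51, 45, 45, 35, 4, 17]
  L1: h(40,51)=(40*31+51)%997=294 h(45,45)=(45*31+45)%997=443 h(35,4)=(35*31+4)%997=92 h(17,17)=(17*31+17)%997=544 -> [294, 443, 92, 544]
  L2: h(294,443)=(294*31+443)%997=584 h(92,544)=(92*31+544)%997=405 -> [584, 405]
  L3: h(584,405)=(584*31+405)%997=563 -> [563]
  root = 563 == target 563  ** MATCH **
Candidate C produces the target root.

Answer: C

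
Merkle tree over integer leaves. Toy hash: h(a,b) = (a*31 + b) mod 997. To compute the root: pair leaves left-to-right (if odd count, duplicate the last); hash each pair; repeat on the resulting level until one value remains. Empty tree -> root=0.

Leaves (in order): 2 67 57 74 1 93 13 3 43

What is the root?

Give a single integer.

L0: [2, 67, 57, 74, 1, 93, 13, 3, 43]
L1: h(2,67)=(2*31+67)%997=129 h(57,74)=(57*31+74)%997=844 h(1,93)=(1*31+93)%997=124 h(13,3)=(13*31+3)%997=406 h(43,43)=(43*31+43)%997=379 -> [129, 844, 124, 406, 379]
L2: h(129,844)=(129*31+844)%997=855 h(124,406)=(124*31+406)%997=262 h(379,379)=(379*31+379)%997=164 -> [855, 262, 164]
L3: h(855,262)=(855*31+262)%997=845 h(164,164)=(164*31+164)%997=263 -> [845, 263]
L4: h(845,263)=(845*31+263)%997=536 -> [536]

Answer: 536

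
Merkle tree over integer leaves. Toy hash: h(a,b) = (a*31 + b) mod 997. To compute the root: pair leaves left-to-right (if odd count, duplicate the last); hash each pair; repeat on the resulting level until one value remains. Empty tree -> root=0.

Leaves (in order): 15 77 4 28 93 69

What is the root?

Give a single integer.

Answer: 901

Derivation:
L0: [15, 77, 4, 28, 93, 69]
L1: h(15,77)=(15*31+77)%997=542 h(4,28)=(4*31+28)%997=152 h(93,69)=(93*31+69)%997=958 -> [542, 152, 958]
L2: h(542,152)=(542*31+152)%997=5 h(958,958)=(958*31+958)%997=746 -> [5, 746]
L3: h(5,746)=(5*31+746)%997=901 -> [901]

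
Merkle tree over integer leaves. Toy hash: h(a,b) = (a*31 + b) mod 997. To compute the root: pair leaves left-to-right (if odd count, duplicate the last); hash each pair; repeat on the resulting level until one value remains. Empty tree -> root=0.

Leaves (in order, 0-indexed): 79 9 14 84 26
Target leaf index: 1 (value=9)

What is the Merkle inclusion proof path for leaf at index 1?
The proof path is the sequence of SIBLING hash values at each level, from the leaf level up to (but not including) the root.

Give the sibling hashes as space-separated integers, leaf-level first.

L0 (leaves): [79, 9, 14, 84, 26], target index=1
L1: h(79,9)=(79*31+9)%997=464 [pair 0] h(14,84)=(14*31+84)%997=518 [pair 1] h(26,26)=(26*31+26)%997=832 [pair 2] -> [464, 518, 832]
  Sibling for proof at L0: 79
L2: h(464,518)=(464*31+518)%997=944 [pair 0] h(832,832)=(832*31+832)%997=702 [pair 1] -> [944, 702]
  Sibling for proof at L1: 518
L3: h(944,702)=(944*31+702)%997=56 [pair 0] -> [56]
  Sibling for proof at L2: 702
Root: 56
Proof path (sibling hashes from leaf to root): [79, 518, 702]

Answer: 79 518 702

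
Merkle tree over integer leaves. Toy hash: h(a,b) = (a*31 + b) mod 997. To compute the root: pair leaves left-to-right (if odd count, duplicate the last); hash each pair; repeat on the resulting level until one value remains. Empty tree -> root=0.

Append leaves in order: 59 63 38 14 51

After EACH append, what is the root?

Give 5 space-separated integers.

After append 59 (leaves=[59]):
  L0: [59]
  root=59
After append 63 (leaves=[59, 63]):
  L0: [59, 63]
  L1: h(59,63)=(59*31+63)%997=895 -> [895]
  root=895
After append 38 (leaves=[59, 63, 38]):
  L0: [59, 63, 38]
  L1: h(59,63)=(59*31+63)%997=895 h(38,38)=(38*31+38)%997=219 -> [895, 219]
  L2: h(895,219)=(895*31+219)%997=48 -> [48]
  root=48
After append 14 (leaves=[59, 63, 38, 14]):
  L0: [59, 63, 38, 14]
  L1: h(59,63)=(59*31+63)%997=895 h(38,14)=(38*31+14)%997=195 -> [895, 195]
  L2: h(895,195)=(895*31+195)%997=24 -> [24]
  root=24
After append 51 (leaves=[59, 63, 38, 14, 51]):
  L0: [59, 63, 38, 14, 51]
  L1: h(59,63)=(59*31+63)%997=895 h(38,14)=(38*31+14)%997=195 h(51,51)=(51*31+51)%997=635 -> [895, 195, 635]
  L2: h(895,195)=(895*31+195)%997=24 h(635,635)=(635*31+635)%997=380 -> [24, 380]
  L3: h(24,380)=(24*31+380)%997=127 -> [127]
  root=127

Answer: 59 895 48 24 127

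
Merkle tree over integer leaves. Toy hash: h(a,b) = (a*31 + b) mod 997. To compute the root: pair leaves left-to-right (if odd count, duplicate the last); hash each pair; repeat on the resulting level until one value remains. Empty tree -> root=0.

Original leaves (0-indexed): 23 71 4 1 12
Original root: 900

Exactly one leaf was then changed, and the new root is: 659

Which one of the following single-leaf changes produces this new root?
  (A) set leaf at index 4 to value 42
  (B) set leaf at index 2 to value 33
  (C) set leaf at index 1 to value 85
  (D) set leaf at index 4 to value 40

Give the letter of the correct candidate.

Answer: D

Derivation:
Original leaves: [23, 71, 4, 1, 12]
Target new root: 659
Try each candidate change and compute the resulting root:
Candidate A: set leaf[4] = 42 -> leaves = [23, 71, 4, 1, 42]
  L0: [23, 71, 4, 1, 42]
  L1: h(23,71)=(23*31+71)%997=784 h(4,1)=(4*31+1)%997=125 h(42,42)=(42*31+42)%997=347 -> [784, 125, 347]
  L2: h(784,125)=(784*31+125)%997=501 h(347,347)=(347*31+347)%997=137 -> [501, 137]
  L3: h(501,137)=(501*31+137)%997=713 -> [713]
  root = 713 != target 659
Candidate B: set leaf[2] = 33 -> leaves = [23, 71, 33, 1, 12]
  L0: [23, 71, 33, 1, 12]
  L1: h(23,71)=(23*31+71)%997=784 h(33,1)=(33*31+1)%997=27 h(12,12)=(12*31+12)%997=384 -> [784, 27, 384]
  L2: h(784,27)=(784*31+27)%997=403 h(384,384)=(384*31+384)%997=324 -> [403, 324]
  L3: h(403,324)=(403*31+324)%997=853 -> [853]
  root = 853 != target 659
Candidate C: set leaf[1] = 85 -> leaves = [23, 85, 4, 1, 12]
  L0: [23, 85, 4, 1, 12]
  L1: h(23,85)=(23*31+85)%997=798 h(4,1)=(4*31+1)%997=125 h(12,12)=(12*31+12)%997=384 -> [798, 125, 384]
  L2: h(798,125)=(798*31+125)%997=935 h(384,384)=(384*31+384)%997=324 -> [935, 324]
  L3: h(935,324)=(935*31+324)%997=396 -> [396]
  root = 396 != target 659
Candidate D: set leaf[4] = 40 -> leaves = [23, 71, 4, 1, 40]
  L0: [23, 71, 4, 1, 40]
  L1: h(23,71)=(23*31+71)%997=784 h(4,1)=(4*31+1)%997=125 h(40,40)=(40*31+40)%997=283 -> [784, 125, 283]
  L2: h(784,125)=(784*31+125)%997=501 h(283,283)=(283*31+283)%997=83 -> [501, 83]
  L3: h(501,83)=(501*31+83)%997=659 -> [659]
  root = 659 == target 659  ** MATCH **
Candidate D produces the target root.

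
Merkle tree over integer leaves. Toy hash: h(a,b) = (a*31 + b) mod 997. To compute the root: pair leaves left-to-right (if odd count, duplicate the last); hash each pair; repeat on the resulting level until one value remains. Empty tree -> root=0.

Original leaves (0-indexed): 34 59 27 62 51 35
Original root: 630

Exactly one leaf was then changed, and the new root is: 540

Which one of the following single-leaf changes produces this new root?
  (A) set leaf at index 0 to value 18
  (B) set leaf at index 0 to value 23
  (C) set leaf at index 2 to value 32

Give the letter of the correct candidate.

Original leaves: [34, 59, 27, 62, 51, 35]
Target new root: 540
Try each candidate change and compute the resulting root:
Candidate A: set leaf[0] = 18 -> leaves = [18, 59, 27, 62, 51, 35]
  L0: [18, 59, 27, 62, 51, 35]
  L1: h(18,59)=(18*31+59)%997=617 h(27,62)=(27*31+62)%997=899 h(51,35)=(51*31+35)%997=619 -> [617, 899, 619]
  L2: h(617,899)=(617*31+899)%997=86 h(619,619)=(619*31+619)%997=865 -> [86, 865]
  L3: h(86,865)=(86*31+865)%997=540 -> [540]
  root = 540 == target 540  ** MATCH **
Candidate B: set leaf[0] = 23 -> leaves = [23, 59, 27, 62, 51, 35]
  L0: [23, 59, 27, 62, 51, 35]
  L1: h(23,59)=(23*31+59)%997=772 h(27,62)=(27*31+62)%997=899 h(51,35)=(51*31+35)%997=619 -> [772, 899, 619]
  L2: h(772,899)=(772*31+899)%997=903 h(619,619)=(619*31+619)%997=865 -> [903, 865]
  L3: h(903,865)=(903*31+865)%997=942 -> [942]
  root = 942 != target 540
Candidate C: set leaf[2] = 32 -> leaves = [34, 59, 32, 62, 51, 35]
  L0: [34, 59, 32, 62, 51, 35]
  L1: h(34,59)=(34*31+59)%997=116 h(32,62)=(32*31+62)%997=57 h(51,35)=(51*31+35)%997=619 -> [116, 57, 619]
  L2: h(116,57)=(116*31+57)%997=662 h(619,619)=(619*31+619)%997=865 -> [662, 865]
  L3: h(662,865)=(662*31+865)%997=450 -> [450]
  root = 450 != target 540
Candidate A produces the target root.

Answer: A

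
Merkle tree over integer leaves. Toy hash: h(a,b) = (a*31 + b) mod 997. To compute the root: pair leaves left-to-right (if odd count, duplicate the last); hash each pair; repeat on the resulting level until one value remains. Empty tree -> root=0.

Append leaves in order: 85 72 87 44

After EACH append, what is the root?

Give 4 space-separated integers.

Answer: 85 713 959 916

Derivation:
After append 85 (leaves=[85]):
  L0: [85]
  root=85
After append 72 (leaves=[85, 72]):
  L0: [85, 72]
  L1: h(85,72)=(85*31+72)%997=713 -> [713]
  root=713
After append 87 (leaves=[85, 72, 87]):
  L0: [85, 72, 87]
  L1: h(85,72)=(85*31+72)%997=713 h(87,87)=(87*31+87)%997=790 -> [713, 790]
  L2: h(713,790)=(713*31+790)%997=959 -> [959]
  root=959
After append 44 (leaves=[85, 72, 87, 44]):
  L0: [85, 72, 87, 44]
  L1: h(85,72)=(85*31+72)%997=713 h(87,44)=(87*31+44)%997=747 -> [713, 747]
  L2: h(713,747)=(713*31+747)%997=916 -> [916]
  root=916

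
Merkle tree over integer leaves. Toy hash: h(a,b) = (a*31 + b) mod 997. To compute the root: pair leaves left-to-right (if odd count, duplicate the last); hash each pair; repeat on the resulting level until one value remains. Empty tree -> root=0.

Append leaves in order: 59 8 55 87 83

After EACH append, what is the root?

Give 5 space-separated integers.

Answer: 59 840 881 913 634

Derivation:
After append 59 (leaves=[59]):
  L0: [59]
  root=59
After append 8 (leaves=[59, 8]):
  L0: [59, 8]
  L1: h(59,8)=(59*31+8)%997=840 -> [840]
  root=840
After append 55 (leaves=[59, 8, 55]):
  L0: [59, 8, 55]
  L1: h(59,8)=(59*31+8)%997=840 h(55,55)=(55*31+55)%997=763 -> [840, 763]
  L2: h(840,763)=(840*31+763)%997=881 -> [881]
  root=881
After append 87 (leaves=[59, 8, 55, 87]):
  L0: [59, 8, 55, 87]
  L1: h(59,8)=(59*31+8)%997=840 h(55,87)=(55*31+87)%997=795 -> [840, 795]
  L2: h(840,795)=(840*31+795)%997=913 -> [913]
  root=913
After append 83 (leaves=[59, 8, 55, 87, 83]):
  L0: [59, 8, 55, 87, 83]
  L1: h(59,8)=(59*31+8)%997=840 h(55,87)=(55*31+87)%997=795 h(83,83)=(83*31+83)%997=662 -> [840, 795, 662]
  L2: h(840,795)=(840*31+795)%997=913 h(662,662)=(662*31+662)%997=247 -> [913, 247]
  L3: h(913,247)=(913*31+247)%997=634 -> [634]
  root=634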